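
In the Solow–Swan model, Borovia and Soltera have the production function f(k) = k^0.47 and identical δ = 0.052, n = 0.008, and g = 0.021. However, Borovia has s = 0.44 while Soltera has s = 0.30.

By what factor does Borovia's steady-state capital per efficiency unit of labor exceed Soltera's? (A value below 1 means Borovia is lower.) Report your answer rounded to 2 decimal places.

ratio ≈ 2.06

Steady-state k* = [s/(n + g + δ)]^(1/(1−α)), so the ratio is [ (s_B/(n + g + δ)_B) / (s_S/(n + g + δ)_S) ]^1.8868.
s_B/(n + g + δ)_B = 0.44/0.081 = 5.4321; s_S/(n + g + δ)_S = 0.30/0.081 = 3.7037.
Ratio = (5.4321/3.7037)^1.8868 = 1.4667^1.8868 ≈ 2.0599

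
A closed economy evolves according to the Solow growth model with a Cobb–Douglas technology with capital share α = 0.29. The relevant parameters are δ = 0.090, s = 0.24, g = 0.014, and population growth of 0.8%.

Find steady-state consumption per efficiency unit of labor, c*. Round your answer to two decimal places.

At the steady state, Δk = 0, so s·k^α = (n + g + δ)·k.
Rearranging, k^(1−α) = s / (n + g + δ).
k^0.71 = 0.24 / (0.008 + 0.014 + 0.090) = 0.24 / 0.112 = 2.1429
k* = 2.1429^(1/0.71) ≈ 2.9255
y* = (k*)^α = 2.9255^0.29 ≈ 1.3652
c* = (1 − s)·y* = (1 − 0.24) × 1.3652 ≈ 1.0376

c* = 1.04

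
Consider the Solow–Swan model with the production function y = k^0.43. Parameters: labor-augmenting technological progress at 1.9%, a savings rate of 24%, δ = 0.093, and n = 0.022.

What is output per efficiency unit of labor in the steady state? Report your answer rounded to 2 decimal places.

In steady state, investment equals break-even investment: s·k^α = (n + g + δ)·k.
Dividing both sides by k: k^(1−α) = s / (n + g + δ).
k^0.57 = 0.24 / (0.022 + 0.019 + 0.093) = 0.24 / 0.134 = 1.7910
k* = 1.7910^(1/0.57) ≈ 2.7799
y* = (k*)^α = 2.7799^0.43 ≈ 1.5521

y* = 1.55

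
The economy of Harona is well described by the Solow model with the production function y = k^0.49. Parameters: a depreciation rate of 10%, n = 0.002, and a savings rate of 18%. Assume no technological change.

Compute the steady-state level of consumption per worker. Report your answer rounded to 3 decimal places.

c* ≈ 1.415

At the steady state, Δk = 0, so s·k^α = (n + δ)·k.
Dividing both sides by k: k^(1−α) = s / (n + δ).
k^0.51 = 0.18 / (0.002 + 0.100) = 0.18 / 0.102 = 1.7647
k* = 1.7647^(1/0.51) ≈ 3.0456
y* = (k*)^α = 3.0456^0.49 ≈ 1.7258
c* = (1 − s)·y* = (1 − 0.18) × 1.7258 ≈ 1.4152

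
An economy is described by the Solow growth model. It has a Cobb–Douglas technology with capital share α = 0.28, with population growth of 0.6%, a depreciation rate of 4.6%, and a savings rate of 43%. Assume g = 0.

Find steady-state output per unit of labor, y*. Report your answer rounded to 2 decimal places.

At the steady state, Δk = 0, so s·k^α = (n + δ)·k.
Dividing both sides by k: k^(1−α) = s / (n + δ).
k^0.72 = 0.43 / (0.006 + 0.046) = 0.43 / 0.052 = 8.2692
k* = 8.2692^(1/0.72) ≈ 18.8042
y* = (k*)^α = 18.8042^0.28 ≈ 2.2740

y* ≈ 2.27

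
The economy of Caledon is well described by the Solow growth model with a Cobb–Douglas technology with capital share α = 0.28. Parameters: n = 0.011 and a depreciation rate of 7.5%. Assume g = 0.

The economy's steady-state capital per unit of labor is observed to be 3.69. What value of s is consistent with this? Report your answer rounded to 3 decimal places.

At the steady state, Δk = 0, so s·k^α = (n + δ)·k.
So s / (n + δ) = (k*)^(1−α) = 3.69^0.72 = 2.5601.
Therefore s = 2.5601 × (n + δ) = 2.5601 × 0.086 = 0.2202.

s ≈ 0.220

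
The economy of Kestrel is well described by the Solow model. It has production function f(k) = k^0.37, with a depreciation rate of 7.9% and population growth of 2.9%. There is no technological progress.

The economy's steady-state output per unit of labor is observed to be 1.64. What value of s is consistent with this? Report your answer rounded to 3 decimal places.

s ≈ 0.251

In steady state, investment equals break-even investment: s·k^α = (n + δ)·k.
Since y* = [s/(n + δ)]^(α/(1−α)), we have s/(n + δ) = (y*)^((1−α)/α) = 1.64^1.7027 = 2.3217.
Therefore s = 2.3217 × (n + δ) = 2.3217 × 0.108 = 0.2507.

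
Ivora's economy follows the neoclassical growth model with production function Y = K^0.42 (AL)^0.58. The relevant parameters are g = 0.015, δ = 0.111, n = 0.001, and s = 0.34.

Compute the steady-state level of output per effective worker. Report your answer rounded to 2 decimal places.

y* = 2.04

Steady state requires s·f(k) = (n + g + δ)·k, i.e. s·k^α = (n + g + δ)·k.
Rearranging, k^(1−α) = s / (n + g + δ).
k^0.58 = 0.34 / (0.001 + 0.015 + 0.111) = 0.34 / 0.127 = 2.6772
k* = 2.6772^(1/0.58) ≈ 5.4624
y* = (k*)^α = 5.4624^0.42 ≈ 2.0403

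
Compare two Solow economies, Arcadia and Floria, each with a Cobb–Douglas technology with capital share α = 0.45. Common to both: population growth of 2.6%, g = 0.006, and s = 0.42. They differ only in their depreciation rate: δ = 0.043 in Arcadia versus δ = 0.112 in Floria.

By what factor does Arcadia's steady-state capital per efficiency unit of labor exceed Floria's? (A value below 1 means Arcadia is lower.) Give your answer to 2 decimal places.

k*_A / k*_F ≈ 3.27

Steady-state k* = [s/(n + g + δ)]^(1/(1−α)), so the ratio is [ (s_A/(n + g + δ)_A) / (s_F/(n + g + δ)_F) ]^1.8182.
s_A/(n + g + δ)_A = 0.42/0.075 = 5.6000; s_F/(n + g + δ)_F = 0.42/0.144 = 2.9167.
Ratio = (5.6000/2.9167)^1.8182 = 1.9200^1.8182 ≈ 3.2741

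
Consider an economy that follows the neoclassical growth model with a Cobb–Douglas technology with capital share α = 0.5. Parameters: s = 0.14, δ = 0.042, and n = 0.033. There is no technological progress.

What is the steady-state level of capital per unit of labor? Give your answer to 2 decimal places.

At the steady state, Δk = 0, so s·k^α = (n + δ)·k.
Rearranging, k^(1−α) = s / (n + δ).
k^0.5 = 0.14 / (0.033 + 0.042) = 0.14 / 0.075 = 1.8667
k* = 1.8667^(1/0.5) ≈ 3.4846

k* = 3.48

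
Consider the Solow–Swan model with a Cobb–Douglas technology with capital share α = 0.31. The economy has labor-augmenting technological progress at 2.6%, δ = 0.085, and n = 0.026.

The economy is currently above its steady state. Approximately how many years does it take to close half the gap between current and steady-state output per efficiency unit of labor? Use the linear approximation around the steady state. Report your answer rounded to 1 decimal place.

Near the steady state the convergence rate is λ = (1 − α)(n + g + δ).
λ = (1 − 0.31) × 0.137 = 0.69 × 0.137 = 0.09453
Half-life = ln 2 / λ = 0.6931 / 0.09453 ≈ 7.33 years

half-life ≈ 7.3 years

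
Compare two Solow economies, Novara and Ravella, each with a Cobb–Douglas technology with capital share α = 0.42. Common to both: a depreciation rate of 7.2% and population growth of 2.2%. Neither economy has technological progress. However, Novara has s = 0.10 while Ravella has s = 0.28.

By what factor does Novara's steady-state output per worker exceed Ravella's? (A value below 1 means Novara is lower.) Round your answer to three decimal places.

Steady-state y* = [s/(n + δ)]^(α/(1−α)), so the ratio is [ (s_N/(n + δ)_N) / (s_R/(n + δ)_R) ]^0.7241.
s_N/(n + δ)_N = 0.10/0.094 = 1.0638; s_R/(n + δ)_R = 0.28/0.094 = 2.9787.
Ratio = (1.0638/2.9787)^0.7241 = 0.3571^0.7241 ≈ 0.4744

ratio ≈ 0.474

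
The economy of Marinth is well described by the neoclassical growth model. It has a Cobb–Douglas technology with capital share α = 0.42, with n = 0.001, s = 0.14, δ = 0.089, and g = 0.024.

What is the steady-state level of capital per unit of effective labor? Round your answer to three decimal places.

At the steady state, Δk = 0, so s·k^α = (n + g + δ)·k.
Rearranging, k^(1−α) = s / (n + g + δ).
k^0.58 = 0.14 / (0.001 + 0.024 + 0.089) = 0.14 / 0.114 = 1.2281
k* = 1.2281^(1/0.58) ≈ 1.4251

k* ≈ 1.425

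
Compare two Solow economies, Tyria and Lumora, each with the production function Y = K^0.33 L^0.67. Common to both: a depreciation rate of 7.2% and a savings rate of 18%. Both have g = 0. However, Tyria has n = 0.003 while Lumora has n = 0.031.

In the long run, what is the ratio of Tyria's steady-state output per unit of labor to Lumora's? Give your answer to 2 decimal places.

y*_T / y*_L ≈ 1.17

Steady-state y* = [s/(n + δ)]^(α/(1−α)), so the ratio is [ (s_T/(n + δ)_T) / (s_L/(n + δ)_L) ]^0.4925.
s_T/(n + δ)_T = 0.18/0.075 = 2.4000; s_L/(n + δ)_L = 0.18/0.103 = 1.7476.
Ratio = (2.4000/1.7476)^0.4925 = 1.3733^0.4925 ≈ 1.1691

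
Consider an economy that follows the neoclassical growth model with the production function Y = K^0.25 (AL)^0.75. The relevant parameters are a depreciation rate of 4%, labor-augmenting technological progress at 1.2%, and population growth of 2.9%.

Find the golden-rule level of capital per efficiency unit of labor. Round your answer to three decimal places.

k_gold ≈ 4.494

The golden rule sets f'(k) = n + g + δ, i.e. α·k^(α−1) = n + g + δ.
So k^(1−α) = α / (n + g + δ) = 0.25 / 0.081 = 3.0864.
k_gold = 3.0864^(1/0.75) ≈ 4.4937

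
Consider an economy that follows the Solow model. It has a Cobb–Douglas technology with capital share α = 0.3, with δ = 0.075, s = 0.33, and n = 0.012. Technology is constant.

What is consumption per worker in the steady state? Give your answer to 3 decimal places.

c* ≈ 1.186

Steady state requires s·f(k) = (n + δ)·k, i.e. s·k^α = (n + δ)·k.
Dividing both sides by k: k^(1−α) = s / (n + δ).
k^0.7 = 0.33 / (0.012 + 0.075) = 0.33 / 0.087 = 3.7931
k* = 3.7931^(1/0.7) ≈ 6.7164
y* = (k*)^α = 6.7164^0.3 ≈ 1.7707
c* = (1 − s)·y* = (1 − 0.33) × 1.7707 ≈ 1.1864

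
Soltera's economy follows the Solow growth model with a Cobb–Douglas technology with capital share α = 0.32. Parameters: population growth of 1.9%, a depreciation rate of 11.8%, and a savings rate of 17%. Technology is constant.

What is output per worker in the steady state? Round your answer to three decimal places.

At the steady state, Δk = 0, so s·k^α = (n + δ)·k.
Rearranging, k^(1−α) = s / (n + δ).
k^0.68 = 0.17 / (0.019 + 0.118) = 0.17 / 0.137 = 1.2409
k* = 1.2409^(1/0.68) ≈ 1.3736
y* = (k*)^α = 1.3736^0.32 ≈ 1.1069

y* = 1.107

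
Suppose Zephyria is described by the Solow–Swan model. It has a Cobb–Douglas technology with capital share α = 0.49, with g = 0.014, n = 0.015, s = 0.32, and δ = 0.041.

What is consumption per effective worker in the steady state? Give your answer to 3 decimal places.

In steady state, investment equals break-even investment: s·k^α = (n + g + δ)·k.
Dividing both sides by k: k^(1−α) = s / (n + g + δ).
k^0.51 = 0.32 / (0.015 + 0.014 + 0.041) = 0.32 / 0.070 = 4.5714
k* = 4.5714^(1/0.51) ≈ 19.6886
y* = (k*)^α = 19.6886^0.49 ≈ 4.3069
c* = (1 − s)·y* = (1 − 0.32) × 4.3069 ≈ 2.9287

c* ≈ 2.929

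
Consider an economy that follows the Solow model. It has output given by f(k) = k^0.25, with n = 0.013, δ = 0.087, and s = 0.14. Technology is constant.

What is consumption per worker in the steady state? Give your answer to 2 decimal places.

In steady state, investment equals break-even investment: s·k^α = (n + δ)·k.
Dividing both sides by k: k^(1−α) = s / (n + δ).
k^0.75 = 0.14 / (0.013 + 0.087) = 0.14 / 0.100 = 1.4000
k* = 1.4000^(1/0.75) ≈ 1.5662
y* = (k*)^α = 1.5662^0.25 ≈ 1.1187
c* = (1 − s)·y* = (1 − 0.14) × 1.1187 ≈ 0.9621

c* = 0.96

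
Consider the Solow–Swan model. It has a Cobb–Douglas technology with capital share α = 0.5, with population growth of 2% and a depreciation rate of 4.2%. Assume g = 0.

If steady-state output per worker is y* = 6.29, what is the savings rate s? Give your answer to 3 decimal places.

In steady state, investment equals break-even investment: s·k^α = (n + δ)·k.
Since y* = [s/(n + δ)]^(α/(1−α)), we have s/(n + δ) = (y*)^((1−α)/α) = 6.29^1 = 6.2900.
Therefore s = 6.2900 × (n + δ) = 6.2900 × 0.062 = 0.3900.

s ≈ 0.390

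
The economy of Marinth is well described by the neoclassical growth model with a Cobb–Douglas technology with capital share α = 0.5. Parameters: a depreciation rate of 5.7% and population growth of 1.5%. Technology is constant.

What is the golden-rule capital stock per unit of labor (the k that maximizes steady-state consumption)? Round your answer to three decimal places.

The golden rule sets f'(k) = n + δ, i.e. α·k^(α−1) = n + δ.
So k^(1−α) = α / (n + δ) = 0.5 / 0.072 = 6.9444.
k_gold = 6.9444^(1/0.5) ≈ 48.2247

k_gold ≈ 48.225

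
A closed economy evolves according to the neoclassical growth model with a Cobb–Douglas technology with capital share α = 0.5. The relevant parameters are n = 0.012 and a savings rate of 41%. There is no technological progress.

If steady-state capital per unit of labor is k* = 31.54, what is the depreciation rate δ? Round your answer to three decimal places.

Steady state requires s·f(k) = (n + δ)·k, i.e. s·k^α = (n + δ)·k.
So s / (n + δ) = (k*)^(1−α) = 31.54^0.5 = 5.6160.
Therefore n + δ = s / 5.6160 = 0.41 / 5.6160 = 0.0730, so δ = 0.0730 − 0.012 = 0.0610.

δ ≈ 0.061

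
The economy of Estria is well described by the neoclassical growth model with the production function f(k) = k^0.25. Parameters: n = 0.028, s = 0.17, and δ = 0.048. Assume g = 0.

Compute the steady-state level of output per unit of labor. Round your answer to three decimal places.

y* ≈ 1.308

Steady state requires s·f(k) = (n + δ)·k, i.e. s·k^α = (n + δ)·k.
Rearranging, k^(1−α) = s / (n + δ).
k^0.75 = 0.17 / (0.028 + 0.048) = 0.17 / 0.076 = 2.2368
k* = 2.2368^(1/0.75) ≈ 2.9253
y* = (k*)^α = 2.9253^0.25 ≈ 1.3078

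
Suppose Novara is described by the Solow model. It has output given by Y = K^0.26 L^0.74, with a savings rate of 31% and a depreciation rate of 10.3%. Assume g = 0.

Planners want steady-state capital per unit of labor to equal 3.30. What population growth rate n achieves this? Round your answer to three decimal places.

n ≈ 0.025

In steady state, investment equals break-even investment: s·k^α = (n + δ)·k.
So s / (n + δ) = (k*)^(1−α) = 3.30^0.74 = 2.4194.
Therefore n + δ = s / 2.4194 = 0.31 / 2.4194 = 0.1281, so n = 0.1281 − 0.103 = 0.0251.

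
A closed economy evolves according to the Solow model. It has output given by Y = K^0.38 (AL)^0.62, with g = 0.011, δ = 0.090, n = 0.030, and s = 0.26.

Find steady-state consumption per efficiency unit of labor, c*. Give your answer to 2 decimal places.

c* = 1.13

At the steady state, Δk = 0, so s·k^α = (n + g + δ)·k.
Rearranging, k^(1−α) = s / (n + g + δ).
k^0.62 = 0.26 / (0.030 + 0.011 + 0.090) = 0.26 / 0.131 = 1.9847
k* = 1.9847^(1/0.62) ≈ 3.0210
y* = (k*)^α = 3.0210^0.38 ≈ 1.5221
c* = (1 − s)·y* = (1 − 0.26) × 1.5221 ≈ 1.1264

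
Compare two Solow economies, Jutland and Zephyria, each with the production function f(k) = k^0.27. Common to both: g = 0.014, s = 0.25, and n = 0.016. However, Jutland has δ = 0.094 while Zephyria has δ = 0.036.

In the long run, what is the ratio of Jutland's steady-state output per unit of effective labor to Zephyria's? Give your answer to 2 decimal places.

Steady-state y* = [s/(n + g + δ)]^(α/(1−α)), so the ratio is [ (s_J/(n + g + δ)_J) / (s_Z/(n + g + δ)_Z) ]^0.3699.
s_J/(n + g + δ)_J = 0.25/0.124 = 2.0161; s_Z/(n + g + δ)_Z = 0.25/0.066 = 3.7879.
Ratio = (2.0161/3.7879)^0.3699 = 0.5322^0.3699 ≈ 0.7919

ratio ≈ 0.79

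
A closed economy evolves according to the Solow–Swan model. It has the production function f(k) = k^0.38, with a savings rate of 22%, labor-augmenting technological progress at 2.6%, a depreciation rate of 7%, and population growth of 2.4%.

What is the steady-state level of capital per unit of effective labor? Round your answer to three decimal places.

In steady state, investment equals break-even investment: s·k^α = (n + g + δ)·k.
Rearranging, k^(1−α) = s / (n + g + δ).
k^0.62 = 0.22 / (0.024 + 0.026 + 0.070) = 0.22 / 0.120 = 1.8333
k* = 1.8333^(1/0.62) ≈ 2.6581

k* = 2.658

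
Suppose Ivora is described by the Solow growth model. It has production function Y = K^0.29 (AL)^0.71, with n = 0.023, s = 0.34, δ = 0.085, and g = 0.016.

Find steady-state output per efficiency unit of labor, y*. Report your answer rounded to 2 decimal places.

Steady state requires s·f(k) = (n + g + δ)·k, i.e. s·k^α = (n + g + δ)·k.
Rearranging, k^(1−α) = s / (n + g + δ).
k^0.71 = 0.34 / (0.023 + 0.016 + 0.085) = 0.34 / 0.124 = 2.7419
k* = 2.7419^(1/0.71) ≈ 4.1397
y* = (k*)^α = 4.1397^0.29 ≈ 1.5098

y* ≈ 1.51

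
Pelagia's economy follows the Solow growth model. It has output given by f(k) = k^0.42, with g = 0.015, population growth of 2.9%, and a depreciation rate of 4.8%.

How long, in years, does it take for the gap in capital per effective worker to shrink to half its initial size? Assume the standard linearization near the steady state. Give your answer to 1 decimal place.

t_½ ≈ 13.0 years

Near the steady state the convergence rate is λ = (1 − α)(n + g + δ).
λ = (1 − 0.42) × 0.092 = 0.58 × 0.092 = 0.05336
Half-life = ln 2 / λ = 0.6931 / 0.05336 ≈ 12.99 years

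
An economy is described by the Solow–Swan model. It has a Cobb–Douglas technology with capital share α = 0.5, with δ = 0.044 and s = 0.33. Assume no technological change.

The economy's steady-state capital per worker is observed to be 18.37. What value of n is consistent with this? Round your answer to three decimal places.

In steady state, investment equals break-even investment: s·k^α = (n + δ)·k.
So s / (n + δ) = (k*)^(1−α) = 18.37^0.5 = 4.2860.
Therefore n + δ = s / 4.2860 = 0.33 / 4.2860 = 0.0770, so n = 0.0770 − 0.044 = 0.0330.

n ≈ 0.033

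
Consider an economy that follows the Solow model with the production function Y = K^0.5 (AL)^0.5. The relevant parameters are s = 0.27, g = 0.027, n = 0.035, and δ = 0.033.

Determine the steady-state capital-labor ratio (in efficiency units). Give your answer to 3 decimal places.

k* = 8.078

In steady state, investment equals break-even investment: s·k^α = (n + g + δ)·k.
Dividing both sides by k: k^(1−α) = s / (n + g + δ).
k^0.5 = 0.27 / (0.035 + 0.027 + 0.033) = 0.27 / 0.095 = 2.8421
k* = 2.8421^(1/0.5) ≈ 8.0775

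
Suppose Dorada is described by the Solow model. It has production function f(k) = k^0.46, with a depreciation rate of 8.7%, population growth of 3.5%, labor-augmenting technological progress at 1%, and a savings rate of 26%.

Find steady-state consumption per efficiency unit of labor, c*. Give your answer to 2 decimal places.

c* ≈ 1.32

In steady state, investment equals break-even investment: s·k^α = (n + g + δ)·k.
Rearranging, k^(1−α) = s / (n + g + δ).
k^0.54 = 0.26 / (0.035 + 0.010 + 0.087) = 0.26 / 0.132 = 1.9697
k* = 1.9697^(1/0.54) ≈ 3.5090
y* = (k*)^α = 3.5090^0.46 ≈ 1.7815
c* = (1 − s)·y* = (1 − 0.26) × 1.7815 ≈ 1.3183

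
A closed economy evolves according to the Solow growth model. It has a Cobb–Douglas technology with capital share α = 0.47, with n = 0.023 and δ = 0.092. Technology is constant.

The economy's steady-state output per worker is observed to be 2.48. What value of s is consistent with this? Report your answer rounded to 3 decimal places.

In steady state, investment equals break-even investment: s·k^α = (n + δ)·k.
Since y* = [s/(n + δ)]^(α/(1−α)), we have s/(n + δ) = (y*)^((1−α)/α) = 2.48^1.1277 = 2.7850.
Therefore s = 2.7850 × (n + δ) = 2.7850 × 0.115 = 0.3203.

s ≈ 0.320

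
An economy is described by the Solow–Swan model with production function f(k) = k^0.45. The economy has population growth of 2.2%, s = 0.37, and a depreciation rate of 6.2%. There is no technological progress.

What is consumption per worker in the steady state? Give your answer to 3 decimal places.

Steady state requires s·f(k) = (n + δ)·k, i.e. s·k^α = (n + δ)·k.
Dividing both sides by k: k^(1−α) = s / (n + δ).
k^0.55 = 0.37 / (0.022 + 0.062) = 0.37 / 0.084 = 4.4048
k* = 4.4048^(1/0.55) ≈ 14.8175
y* = (k*)^α = 14.8175^0.45 ≈ 3.3639
c* = (1 − s)·y* = (1 − 0.37) × 3.3639 ≈ 2.1193

c* = 2.119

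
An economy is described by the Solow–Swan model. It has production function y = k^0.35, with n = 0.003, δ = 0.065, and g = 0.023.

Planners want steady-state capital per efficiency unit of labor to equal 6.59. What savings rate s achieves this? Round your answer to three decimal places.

s ≈ 0.310

Steady state requires s·f(k) = (n + g + δ)·k, i.e. s·k^α = (n + g + δ)·k.
So s / (n + g + δ) = (k*)^(1−α) = 6.59^0.65 = 3.4062.
Therefore s = 3.4062 × (n + g + δ) = 3.4062 × 0.091 = 0.3100.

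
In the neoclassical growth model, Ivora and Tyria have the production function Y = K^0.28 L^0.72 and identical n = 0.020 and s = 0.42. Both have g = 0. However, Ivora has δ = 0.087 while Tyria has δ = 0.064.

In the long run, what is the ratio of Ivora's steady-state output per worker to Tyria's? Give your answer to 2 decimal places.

Steady-state y* = [s/(n + δ)]^(α/(1−α)), so the ratio is [ (s_I/(n + δ)_I) / (s_T/(n + δ)_T) ]^0.3889.
s_I/(n + δ)_I = 0.42/0.107 = 3.9252; s_T/(n + δ)_T = 0.42/0.084 = 5.0000.
Ratio = (3.9252/5.0000)^0.3889 = 0.7850^0.3889 ≈ 0.9102

ratio ≈ 0.91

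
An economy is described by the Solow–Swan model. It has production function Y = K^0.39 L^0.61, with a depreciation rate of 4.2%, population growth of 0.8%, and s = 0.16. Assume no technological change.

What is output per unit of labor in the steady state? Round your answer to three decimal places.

y* ≈ 2.104

At the steady state, Δk = 0, so s·k^α = (n + δ)·k.
Dividing both sides by k: k^(1−α) = s / (n + δ).
k^0.61 = 0.16 / (0.008 + 0.042) = 0.16 / 0.050 = 3.2000
k* = 3.2000^(1/0.61) ≈ 6.7315
y* = (k*)^α = 6.7315^0.39 ≈ 2.1036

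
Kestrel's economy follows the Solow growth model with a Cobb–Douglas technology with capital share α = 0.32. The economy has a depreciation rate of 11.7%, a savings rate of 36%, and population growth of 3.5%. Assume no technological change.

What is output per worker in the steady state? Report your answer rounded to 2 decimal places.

Steady state requires s·f(k) = (n + δ)·k, i.e. s·k^α = (n + δ)·k.
Dividing both sides by k: k^(1−α) = s / (n + δ).
k^0.68 = 0.36 / (0.035 + 0.117) = 0.36 / 0.152 = 2.3684
k* = 2.3684^(1/0.68) ≈ 3.5536
y* = (k*)^α = 3.5536^0.32 ≈ 1.5004

y* = 1.50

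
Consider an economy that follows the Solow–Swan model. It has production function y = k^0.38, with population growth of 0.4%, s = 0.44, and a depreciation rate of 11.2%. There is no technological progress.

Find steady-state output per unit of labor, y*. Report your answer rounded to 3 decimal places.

y* = 2.264

In steady state, investment equals break-even investment: s·k^α = (n + δ)·k.
Rearranging, k^(1−α) = s / (n + δ).
k^0.62 = 0.44 / (0.004 + 0.112) = 0.44 / 0.116 = 3.7931
k* = 3.7931^(1/0.62) ≈ 8.5874
y* = (k*)^α = 8.5874^0.38 ≈ 2.2640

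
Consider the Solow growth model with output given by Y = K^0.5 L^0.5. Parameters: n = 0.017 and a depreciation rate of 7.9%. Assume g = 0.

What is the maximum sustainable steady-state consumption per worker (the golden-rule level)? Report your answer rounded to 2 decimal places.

c_gold ≈ 2.60

At the golden rule, f'(k) = n + δ, so α·k^(α−1) = n + δ and k_gold = (α/(n + δ))^(1/(1−α)).
k_gold = (0.5/0.096)^(1/0.5) = 5.2083^2 ≈ 27.1264
c_gold = f(k_gold) − (n + δ)·k_gold = 5.2083 − 0.096×27.1264 ≈ 2.6042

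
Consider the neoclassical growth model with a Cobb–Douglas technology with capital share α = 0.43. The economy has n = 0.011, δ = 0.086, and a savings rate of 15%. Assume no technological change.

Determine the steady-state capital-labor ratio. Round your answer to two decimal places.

k* = 2.15

In steady state, investment equals break-even investment: s·k^α = (n + δ)·k.
Dividing both sides by k: k^(1−α) = s / (n + δ).
k^0.57 = 0.15 / (0.011 + 0.086) = 0.15 / 0.097 = 1.5464
k* = 1.5464^(1/0.57) ≈ 2.1485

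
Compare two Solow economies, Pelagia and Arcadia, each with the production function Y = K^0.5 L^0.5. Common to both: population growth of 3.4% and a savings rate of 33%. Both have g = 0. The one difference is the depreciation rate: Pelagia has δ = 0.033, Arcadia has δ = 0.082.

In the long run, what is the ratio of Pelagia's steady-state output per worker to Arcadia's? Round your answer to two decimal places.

Steady-state y* = [s/(n + δ)]^(α/(1−α)), so the ratio is [ (s_P/(n + δ)_P) / (s_A/(n + δ)_A) ]^1.
s_P/(n + δ)_P = 0.33/0.067 = 4.9254; s_A/(n + δ)_A = 0.33/0.116 = 2.8448.
Ratio = (4.9254/2.8448)^1 = 1.7314^1 ≈ 1.7314

ratio ≈ 1.73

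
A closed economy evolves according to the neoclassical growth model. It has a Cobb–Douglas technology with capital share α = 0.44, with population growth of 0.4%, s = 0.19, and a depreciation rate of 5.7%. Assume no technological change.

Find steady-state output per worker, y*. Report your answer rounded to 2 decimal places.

y* = 2.44

At the steady state, Δk = 0, so s·k^α = (n + δ)·k.
Rearranging, k^(1−α) = s / (n + δ).
k^0.56 = 0.19 / (0.004 + 0.057) = 0.19 / 0.061 = 3.1148
k* = 3.1148^(1/0.56) ≈ 7.6055
y* = (k*)^α = 7.6055^0.44 ≈ 2.4417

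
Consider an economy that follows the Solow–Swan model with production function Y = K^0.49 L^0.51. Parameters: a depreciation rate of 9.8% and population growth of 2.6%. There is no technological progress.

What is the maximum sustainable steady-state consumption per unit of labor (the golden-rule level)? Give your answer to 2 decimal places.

At the golden rule, f'(k) = n + δ, so α·k^(α−1) = n + δ and k_gold = (α/(n + δ))^(1/(1−α)).
k_gold = (0.49/0.124)^(1/0.51) = 3.9516^1.9608 ≈ 14.7963
c_gold = f(k_gold) − (n + δ)·k_gold = 3.7443 − 0.124×14.7963 ≈ 1.9096

c_gold ≈ 1.91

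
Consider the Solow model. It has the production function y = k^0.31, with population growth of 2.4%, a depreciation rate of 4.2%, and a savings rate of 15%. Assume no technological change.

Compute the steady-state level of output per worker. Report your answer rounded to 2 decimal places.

y* = 1.45

Steady state requires s·f(k) = (n + δ)·k, i.e. s·k^α = (n + δ)·k.
Rearranging, k^(1−α) = s / (n + δ).
k^0.69 = 0.15 / (0.024 + 0.042) = 0.15 / 0.066 = 2.2727
k* = 2.2727^(1/0.69) ≈ 3.2865
y* = (k*)^α = 3.2865^0.31 ≈ 1.4461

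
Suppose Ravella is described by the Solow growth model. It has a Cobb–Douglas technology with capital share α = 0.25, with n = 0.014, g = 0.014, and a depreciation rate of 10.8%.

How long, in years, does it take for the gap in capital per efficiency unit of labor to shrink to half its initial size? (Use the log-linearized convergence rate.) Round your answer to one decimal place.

Near the steady state the convergence rate is λ = (1 − α)(n + g + δ).
λ = (1 − 0.25) × 0.136 = 0.75 × 0.136 = 0.1020
Half-life = ln 2 / λ = 0.6931 / 0.1020 ≈ 6.80 years

about 6.8 years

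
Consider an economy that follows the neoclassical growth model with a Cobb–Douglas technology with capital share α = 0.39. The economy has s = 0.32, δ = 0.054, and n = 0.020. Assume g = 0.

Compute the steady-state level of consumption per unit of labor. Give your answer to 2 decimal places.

c* ≈ 1.73

Steady state requires s·f(k) = (n + δ)·k, i.e. s·k^α = (n + δ)·k.
Rearranging, k^(1−α) = s / (n + δ).
k^0.61 = 0.32 / (0.020 + 0.054) = 0.32 / 0.074 = 4.3243
k* = 4.3243^(1/0.61) ≈ 11.0277
y* = (k*)^α = 11.0277^0.39 ≈ 2.5502
c* = (1 − s)·y* = (1 − 0.32) × 2.5502 ≈ 1.7341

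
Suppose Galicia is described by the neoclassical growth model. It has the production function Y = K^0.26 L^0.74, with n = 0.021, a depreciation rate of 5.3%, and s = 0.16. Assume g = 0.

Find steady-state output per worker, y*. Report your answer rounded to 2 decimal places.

Steady state requires s·f(k) = (n + δ)·k, i.e. s·k^α = (n + δ)·k.
Rearranging, k^(1−α) = s / (n + δ).
k^0.74 = 0.16 / (0.021 + 0.053) = 0.16 / 0.074 = 2.1622
k* = 2.1622^(1/0.74) ≈ 2.8351
y* = (k*)^α = 2.8351^0.26 ≈ 1.3112

y* = 1.31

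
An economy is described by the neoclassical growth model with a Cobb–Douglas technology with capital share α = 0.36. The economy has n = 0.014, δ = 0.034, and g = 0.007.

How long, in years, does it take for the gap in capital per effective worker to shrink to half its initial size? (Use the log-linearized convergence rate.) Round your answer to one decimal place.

Near the steady state the convergence rate is λ = (1 − α)(n + g + δ).
λ = (1 − 0.36) × 0.055 = 0.64 × 0.055 = 0.0352
Half-life = ln 2 / λ = 0.6931 / 0.0352 ≈ 19.69 years

half-life ≈ 19.7 years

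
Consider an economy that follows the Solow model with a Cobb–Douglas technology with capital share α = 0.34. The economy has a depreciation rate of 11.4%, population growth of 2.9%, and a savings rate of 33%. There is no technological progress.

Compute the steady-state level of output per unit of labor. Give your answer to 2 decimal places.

In steady state, investment equals break-even investment: s·k^α = (n + δ)·k.
Dividing both sides by k: k^(1−α) = s / (n + δ).
k^0.66 = 0.33 / (0.029 + 0.114) = 0.33 / 0.143 = 2.3077
k* = 2.3077^(1/0.66) ≈ 3.5504
y* = (k*)^α = 3.5504^0.34 ≈ 1.5385

y* ≈ 1.54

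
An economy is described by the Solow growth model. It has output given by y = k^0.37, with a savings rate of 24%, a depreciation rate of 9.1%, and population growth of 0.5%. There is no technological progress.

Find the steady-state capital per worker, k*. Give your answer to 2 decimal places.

In steady state, investment equals break-even investment: s·k^α = (n + δ)·k.
Dividing both sides by k: k^(1−α) = s / (n + δ).
k^0.63 = 0.24 / (0.005 + 0.091) = 0.24 / 0.096 = 2.5000
k* = 2.5000^(1/0.63) ≈ 4.2820

k* ≈ 4.28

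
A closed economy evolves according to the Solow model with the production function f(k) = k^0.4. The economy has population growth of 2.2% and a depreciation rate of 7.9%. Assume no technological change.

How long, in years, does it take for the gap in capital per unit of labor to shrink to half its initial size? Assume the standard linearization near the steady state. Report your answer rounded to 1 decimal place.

Near the steady state the convergence rate is λ = (1 − α)(n + δ).
λ = (1 − 0.4) × 0.101 = 0.6 × 0.101 = 0.0606
Half-life = ln 2 / λ = 0.6931 / 0.0606 ≈ 11.44 years

t_½ ≈ 11.4 years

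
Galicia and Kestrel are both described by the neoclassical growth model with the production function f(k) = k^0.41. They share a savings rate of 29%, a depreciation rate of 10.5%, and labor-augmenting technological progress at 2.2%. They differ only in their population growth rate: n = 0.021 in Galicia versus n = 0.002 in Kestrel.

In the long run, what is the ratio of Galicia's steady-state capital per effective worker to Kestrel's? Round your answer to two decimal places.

k*_G / k*_K ≈ 0.79

Steady-state k* = [s/(n + g + δ)]^(1/(1−α)), so the ratio is [ (s_G/(n + g + δ)_G) / (s_K/(n + g + δ)_K) ]^1.6949.
s_G/(n + g + δ)_G = 0.29/0.148 = 1.9595; s_K/(n + g + δ)_K = 0.29/0.129 = 2.2481.
Ratio = (1.9595/2.2481)^1.6949 = 0.8716^1.6949 ≈ 0.7922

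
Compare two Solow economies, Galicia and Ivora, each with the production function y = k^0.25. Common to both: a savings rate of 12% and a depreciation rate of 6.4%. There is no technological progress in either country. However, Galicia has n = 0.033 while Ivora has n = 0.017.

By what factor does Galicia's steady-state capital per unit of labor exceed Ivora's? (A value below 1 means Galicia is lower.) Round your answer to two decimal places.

ratio ≈ 0.79

Steady-state k* = [s/(n + δ)]^(1/(1−α)), so the ratio is [ (s_G/(n + δ)_G) / (s_I/(n + δ)_I) ]^1.3333.
s_G/(n + δ)_G = 0.12/0.097 = 1.2371; s_I/(n + δ)_I = 0.12/0.081 = 1.4815.
Ratio = (1.2371/1.4815)^1.3333 = 0.8350^1.3333 ≈ 0.7863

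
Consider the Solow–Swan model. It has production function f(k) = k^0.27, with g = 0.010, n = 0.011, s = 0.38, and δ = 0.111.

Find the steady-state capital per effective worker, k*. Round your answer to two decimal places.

k* = 4.26

In steady state, investment equals break-even investment: s·k^α = (n + g + δ)·k.
Dividing both sides by k: k^(1−α) = s / (n + g + δ).
k^0.73 = 0.38 / (0.011 + 0.010 + 0.111) = 0.38 / 0.132 = 2.8788
k* = 2.8788^(1/0.73) ≈ 4.2565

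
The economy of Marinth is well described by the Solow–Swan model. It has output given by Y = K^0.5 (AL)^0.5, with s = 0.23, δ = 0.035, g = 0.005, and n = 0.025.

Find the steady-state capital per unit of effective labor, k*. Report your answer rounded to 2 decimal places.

At the steady state, Δk = 0, so s·k^α = (n + g + δ)·k.
Rearranging, k^(1−α) = s / (n + g + δ).
k^0.5 = 0.23 / (0.025 + 0.005 + 0.035) = 0.23 / 0.065 = 3.5385
k* = 3.5385^(1/0.5) ≈ 12.5210

k* ≈ 12.52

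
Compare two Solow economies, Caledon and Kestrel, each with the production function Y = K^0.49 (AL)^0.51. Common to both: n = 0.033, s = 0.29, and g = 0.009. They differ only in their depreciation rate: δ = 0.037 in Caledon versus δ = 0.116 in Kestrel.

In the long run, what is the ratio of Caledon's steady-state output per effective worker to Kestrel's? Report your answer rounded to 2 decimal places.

Steady-state y* = [s/(n + g + δ)]^(α/(1−α)), so the ratio is [ (s_C/(n + g + δ)_C) / (s_K/(n + g + δ)_K) ]^0.9608.
s_C/(n + g + δ)_C = 0.29/0.079 = 3.6709; s_K/(n + g + δ)_K = 0.29/0.158 = 1.8354.
Ratio = (3.6709/1.8354)^0.9608 = 2.0001^0.9608 ≈ 1.9465

y*_C / y*_K ≈ 1.95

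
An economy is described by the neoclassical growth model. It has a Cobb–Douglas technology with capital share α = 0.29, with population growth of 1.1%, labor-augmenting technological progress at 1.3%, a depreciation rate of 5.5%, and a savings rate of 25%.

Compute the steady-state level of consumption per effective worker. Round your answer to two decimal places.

c* = 1.20

At the steady state, Δk = 0, so s·k^α = (n + g + δ)·k.
Rearranging, k^(1−α) = s / (n + g + δ).
k^0.71 = 0.25 / (0.011 + 0.013 + 0.055) = 0.25 / 0.079 = 3.1646
k* = 3.1646^(1/0.71) ≈ 5.0661
y* = (k*)^α = 5.0661^0.29 ≈ 1.6009
c* = (1 − s)·y* = (1 − 0.25) × 1.6009 ≈ 1.2007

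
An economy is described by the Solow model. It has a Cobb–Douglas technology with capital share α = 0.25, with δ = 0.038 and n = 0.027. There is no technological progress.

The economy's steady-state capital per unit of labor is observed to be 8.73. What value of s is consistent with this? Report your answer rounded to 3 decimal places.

At the steady state, Δk = 0, so s·k^α = (n + δ)·k.
So s / (n + δ) = (k*)^(1−α) = 8.73^0.75 = 5.0788.
Therefore s = 5.0788 × (n + δ) = 5.0788 × 0.065 = 0.3301.

s ≈ 0.330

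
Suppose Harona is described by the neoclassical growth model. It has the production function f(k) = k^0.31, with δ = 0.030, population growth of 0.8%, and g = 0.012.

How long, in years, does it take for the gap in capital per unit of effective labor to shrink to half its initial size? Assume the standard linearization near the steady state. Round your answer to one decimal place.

Near the steady state the convergence rate is λ = (1 − α)(n + g + δ).
λ = (1 − 0.31) × 0.050 = 0.69 × 0.050 = 0.0345
Half-life = ln 2 / λ = 0.6931 / 0.0345 ≈ 20.09 years

about 20.1 years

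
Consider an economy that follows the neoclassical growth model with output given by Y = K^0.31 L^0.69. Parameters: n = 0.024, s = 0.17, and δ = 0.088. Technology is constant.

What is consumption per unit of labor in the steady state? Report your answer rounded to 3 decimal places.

c* ≈ 1.001

At the steady state, Δk = 0, so s·k^α = (n + δ)·k.
Rearranging, k^(1−α) = s / (n + δ).
k^0.69 = 0.17 / (0.024 + 0.088) = 0.17 / 0.112 = 1.5179
k* = 1.5179^(1/0.69) ≈ 1.8309
y* = (k*)^α = 1.8309^0.31 ≈ 1.2062
c* = (1 − s)·y* = (1 − 0.17) × 1.2062 ≈ 1.0011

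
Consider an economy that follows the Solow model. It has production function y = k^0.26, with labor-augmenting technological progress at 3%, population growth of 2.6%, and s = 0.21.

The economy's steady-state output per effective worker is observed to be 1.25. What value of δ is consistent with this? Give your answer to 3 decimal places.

In steady state, investment equals break-even investment: s·k^α = (n + g + δ)·k.
Since y* = [s/(n + g + δ)]^(α/(1−α)), we have s/(n + g + δ) = (y*)^((1−α)/α) = 1.25^2.8462 = 1.8872.
Therefore n + g + δ = s / 1.8872 = 0.21 / 1.8872 = 0.1113, so δ = 0.1113 − 0.056 = 0.0553.

δ ≈ 0.055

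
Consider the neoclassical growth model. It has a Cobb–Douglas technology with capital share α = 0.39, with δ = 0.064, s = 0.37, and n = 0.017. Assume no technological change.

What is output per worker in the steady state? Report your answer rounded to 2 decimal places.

In steady state, investment equals break-even investment: s·k^α = (n + δ)·k.
Rearranging, k^(1−α) = s / (n + δ).
k^0.61 = 0.37 / (0.017 + 0.064) = 0.37 / 0.081 = 4.5679
k* = 4.5679^(1/0.61) ≈ 12.0643
y* = (k*)^α = 12.0643^0.39 ≈ 2.6411

y* ≈ 2.64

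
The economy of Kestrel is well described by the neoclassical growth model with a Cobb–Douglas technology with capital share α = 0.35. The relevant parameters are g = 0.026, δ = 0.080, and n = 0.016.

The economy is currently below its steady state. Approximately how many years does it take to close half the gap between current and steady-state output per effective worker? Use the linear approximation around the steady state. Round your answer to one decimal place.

t_½ ≈ 8.7 years

Near the steady state the convergence rate is λ = (1 − α)(n + g + δ).
λ = (1 − 0.35) × 0.122 = 0.65 × 0.122 = 0.0793
Half-life = ln 2 / λ = 0.6931 / 0.0793 ≈ 8.74 years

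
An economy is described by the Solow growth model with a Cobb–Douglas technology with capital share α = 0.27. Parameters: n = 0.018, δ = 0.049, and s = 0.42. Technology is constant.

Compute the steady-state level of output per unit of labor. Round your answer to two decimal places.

In steady state, investment equals break-even investment: s·k^α = (n + δ)·k.
Dividing both sides by k: k^(1−α) = s / (n + δ).
k^0.73 = 0.42 / (0.018 + 0.049) = 0.42 / 0.067 = 6.2687
k* = 6.2687^(1/0.73) ≈ 12.3602
y* = (k*)^α = 12.3602^0.27 ≈ 1.9717

y* = 1.97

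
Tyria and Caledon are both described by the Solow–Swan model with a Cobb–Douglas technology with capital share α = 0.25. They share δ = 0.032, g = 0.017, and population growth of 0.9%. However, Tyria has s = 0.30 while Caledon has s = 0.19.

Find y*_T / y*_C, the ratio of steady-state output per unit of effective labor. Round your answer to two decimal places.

Steady-state y* = [s/(n + g + δ)]^(α/(1−α)), so the ratio is [ (s_T/(n + g + δ)_T) / (s_C/(n + g + δ)_C) ]^0.3333.
s_T/(n + g + δ)_T = 0.30/0.058 = 5.1724; s_C/(n + g + δ)_C = 0.19/0.058 = 3.2759.
Ratio = (5.1724/3.2759)^0.3333 = 1.5789^0.3333 ≈ 1.1644

ratio ≈ 1.16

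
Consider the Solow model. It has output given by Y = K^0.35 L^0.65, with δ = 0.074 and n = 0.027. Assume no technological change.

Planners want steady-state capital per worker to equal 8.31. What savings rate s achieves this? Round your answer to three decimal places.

s ≈ 0.400

At the steady state, Δk = 0, so s·k^α = (n + δ)·k.
So s / (n + δ) = (k*)^(1−α) = 8.31^0.65 = 3.9604.
Therefore s = 3.9604 × (n + δ) = 3.9604 × 0.101 = 0.4000.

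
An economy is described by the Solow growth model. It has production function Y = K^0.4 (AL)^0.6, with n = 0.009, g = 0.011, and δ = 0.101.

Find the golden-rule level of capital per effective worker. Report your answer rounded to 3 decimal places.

k_gold ≈ 7.336

The golden rule sets f'(k) = n + g + δ, i.e. α·k^(α−1) = n + g + δ.
So k^(1−α) = α / (n + g + δ) = 0.4 / 0.121 = 3.3058.
k_gold = 3.3058^(1/0.6) ≈ 7.3360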